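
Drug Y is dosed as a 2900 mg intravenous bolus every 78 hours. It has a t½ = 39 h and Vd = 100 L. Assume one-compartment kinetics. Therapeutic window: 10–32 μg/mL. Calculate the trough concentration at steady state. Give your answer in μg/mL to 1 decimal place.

9.7 μg/mL

The dosing interval is 2 half-lives, so f = 2^(−2) = 0.25.
Accumulation ratio R = 1/(1 − f) = 1/0.75 = 4/3.
Single-dose peak C₀ = D/Vd = 2900/100 = 29 μg/mL.
Steady-state peak Cmax,ss = C₀·R = 29 × 4/3 ≈ 38.667 μg/mL.
Steady-state trough Cmin,ss = Cmax,ss·f ≈ 38.667 × 0.25 ≈ 9.667 μg/mL.
Trough 9.7 μg/mL vs MEC 10 μg/mL: subtherapeutic.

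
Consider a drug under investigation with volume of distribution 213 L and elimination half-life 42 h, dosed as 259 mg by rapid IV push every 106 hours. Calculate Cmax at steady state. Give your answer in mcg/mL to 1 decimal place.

τ/t½ = 106/42 ≈ 2.5238, so fraction remaining f = (1/2)^(106/42) ≈ 0.1739.
At steady state, accumulation factor R = 1/(1 − e^(−kτ)) ≈ 1.2105.
Single-dose peak C₀ = D/Vd = 259/213 ≈ 1.216 mcg/mL.
Cmax,ss = C₀/(1 − f) ≈ 1.216/0.8261 ≈ 1.472 mcg/mL.

1.5 mcg/mL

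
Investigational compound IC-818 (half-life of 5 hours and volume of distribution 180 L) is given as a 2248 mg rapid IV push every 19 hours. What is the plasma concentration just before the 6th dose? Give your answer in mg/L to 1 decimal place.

f = (1/2)^(τ/t½) = (1/2)^(19/5) ≈ 0.0718.
C₀ = D/Vd = 2248/180 ≈ 12.489 mg/L.
Before the 6th dose, 5 doses have been given. Superposition: Cmin = C₀·(f + f² + … + f^5).
≈ 12.489 × (0.0718 + 0.0052 + 0.0004 + 0.0000 + 0.0000) ≈ 12.489 × 0.0774 ≈ 0.967 mg/L.

1.0 mg/L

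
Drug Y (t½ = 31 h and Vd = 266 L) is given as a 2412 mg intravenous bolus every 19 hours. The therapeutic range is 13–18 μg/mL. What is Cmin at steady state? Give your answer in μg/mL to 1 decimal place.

Over one 19-h interval, 19/31 ≈ 0.6129 half-lives elapse, leaving f ≈ 0.6539 of each dose.
Accumulation ratio R = 1/(1 − f) ≈ 1/0.3461 ≈ 2.8893.
Single-dose peak C₀ = D/Vd = 2412/266 ≈ 9.068 μg/mL.
Steady-state peak Cmax,ss = C₀·R ≈ 9.068 × 2.8893 ≈ 26.200 μg/mL.
One interval later, Cmin,ss = Cmax,ss·e^(−kτ) ≈ 26.200 × 0.6539 ≈ 17.132 μg/mL.
Trough 17.1 μg/mL vs MEC 13 μg/mL: adequate.

17.1 μg/mL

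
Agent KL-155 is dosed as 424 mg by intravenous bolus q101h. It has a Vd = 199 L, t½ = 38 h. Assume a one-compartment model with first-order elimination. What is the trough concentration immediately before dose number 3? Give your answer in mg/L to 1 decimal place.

0.4 mg/L

f = (1/2)^(τ/t½) = (1/2)^(101/38) ≈ 0.1585.
C₀ = D/Vd = 424/199 ≈ 2.131 mg/L.
Before the 3rd dose, 2 doses have been given. Superposition: Cmin = C₀·(f + f²).
≈ 2.131 × (0.1585 + 0.0251) ≈ 2.131 × 0.1836 ≈ 0.391 mg/L.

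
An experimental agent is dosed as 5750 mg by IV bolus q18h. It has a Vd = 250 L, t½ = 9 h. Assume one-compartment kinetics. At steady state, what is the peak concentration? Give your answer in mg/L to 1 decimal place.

30.7 mg/L

τ = 18 h = 2 half-lives, so f = (1/2)^2 = 0.25.
At steady state, R = 1/(1 − 0.25) = 4/3.
Single-dose peak C₀ = D/Vd = 5750/250 = 23 mg/L.
Steady-state peak Cmax,ss = C₀·R = 23 × 4/3 ≈ 30.667 mg/L.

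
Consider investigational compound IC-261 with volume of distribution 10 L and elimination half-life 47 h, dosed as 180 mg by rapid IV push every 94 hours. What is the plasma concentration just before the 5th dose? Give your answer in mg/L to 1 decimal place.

f = (1/2)^(τ/t½) = (1/2)^(94/47) ≈ 0.2500.
C₀ = D/Vd = 180/10 ≈ 18.000 mg/L.
Before the 5th dose, 4 doses have been given. Superposition: Cmin = C₀·(f + f² + … + f^4).
≈ 18.000 × (0.2500 + 0.0625 + 0.0156 + 0.0039) ≈ 18.000 × 0.3320 ≈ 5.976 mg/L.

6.0 mg/L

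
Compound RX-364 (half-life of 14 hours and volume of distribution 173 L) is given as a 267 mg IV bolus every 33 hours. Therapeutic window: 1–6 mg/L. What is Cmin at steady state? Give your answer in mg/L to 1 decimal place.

0.4 mg/L

Over one 33-h interval, 33/14 ≈ 2.3571 half-lives elapse, leaving f ≈ 0.1952 of each dose.
At steady state, accumulation factor R = 1/(1 − e^(−kτ)) ≈ 1.2425.
Single-dose peak C₀ = D/Vd = 267/173 ≈ 1.543 mg/L.
Steady-state peak Cmax,ss = C₀·R ≈ 1.543 × 1.2425 ≈ 1.917 mg/L.
One interval later, Cmin,ss = Cmax,ss·e^(−kτ) ≈ 1.917 × 0.1952 ≈ 0.374 mg/L.
Trough 0.4 mg/L vs MEC 1 mg/L: subtherapeutic.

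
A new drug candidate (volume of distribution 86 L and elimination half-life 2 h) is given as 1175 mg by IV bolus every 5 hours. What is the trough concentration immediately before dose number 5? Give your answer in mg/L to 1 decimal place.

2.9 mg/L

f = (1/2)^(τ/t½) = (1/2)^(5/2) ≈ 0.1768.
C₀ = D/Vd = 1175/86 ≈ 13.663 mg/L.
Before the 5th dose, 4 doses have been given. Superposition: Cmin = C₀·(f + f² + … + f^4).
≈ 13.663 × (0.1768 + 0.0313 + 0.0055 + 0.0010) ≈ 13.663 × 0.2146 ≈ 2.932 mg/L.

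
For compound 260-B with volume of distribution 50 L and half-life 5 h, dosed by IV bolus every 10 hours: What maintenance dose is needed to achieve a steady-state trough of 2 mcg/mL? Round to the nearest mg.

τ/t½ = 10/5 ≈ 2, so f = (1/2)^(10/5) ≈ 0.250000.
Cmin,ss = (D/Vd)·f/(1−f), so D = Cmin,ss·Vd·(1−f)/f.
D = 2 × 50 × (1−f)/f ≈ 2 × 50 × 3.00000 ≈ 300.00 mg.

300 mg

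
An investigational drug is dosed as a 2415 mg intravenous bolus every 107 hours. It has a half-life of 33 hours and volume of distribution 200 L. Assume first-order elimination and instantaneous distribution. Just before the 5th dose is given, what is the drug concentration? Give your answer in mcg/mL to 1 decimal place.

1.4 mcg/mL

f = (1/2)^(τ/t½) = (1/2)^(107/33) ≈ 0.1057.
C₀ = D/Vd = 2415/200 ≈ 12.075 mcg/mL.
Before the 5th dose, 4 doses have been given. Superposition: Cmin = C₀·(f + f² + … + f^4).
≈ 12.075 × (0.1057 + 0.0112 + 0.0012 + 0.0001) ≈ 12.075 × 0.1182 ≈ 1.427 mcg/mL.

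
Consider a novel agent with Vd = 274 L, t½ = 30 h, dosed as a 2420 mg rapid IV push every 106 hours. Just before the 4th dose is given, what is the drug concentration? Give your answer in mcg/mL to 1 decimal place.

0.8 mcg/mL

f = (1/2)^(τ/t½) = (1/2)^(106/30) ≈ 0.0864.
C₀ = D/Vd = 2420/274 ≈ 8.832 mcg/mL.
Before the 4th dose, 3 doses have been given. Superposition: Cmin = C₀·(f + f² + … + f^3).
≈ 8.832 × (0.0864 + 0.0075 + 0.0006) ≈ 8.832 × 0.0945 ≈ 0.835 mcg/mL.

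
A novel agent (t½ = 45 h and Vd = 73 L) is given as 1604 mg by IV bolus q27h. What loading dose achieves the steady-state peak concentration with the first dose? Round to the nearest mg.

f = (1/2)^(27/45) ≈ 0.659754; accumulation ratio R = 1/(1−f) ≈ 2.93905.
Loading dose to hit Cmax,ss on first dose: D_load = D_maint·R ≈ 1604 × 2.93905 ≈ 4714.24 mg.

4714 mg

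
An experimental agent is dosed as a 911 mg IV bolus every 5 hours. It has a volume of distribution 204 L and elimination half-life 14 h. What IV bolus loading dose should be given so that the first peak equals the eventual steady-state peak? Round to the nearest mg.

4154 mg

f = (1/2)^(5/14) ≈ 0.780709; accumulation ratio R = 1/(1−f) ≈ 4.56015.
Loading dose to hit Cmax,ss on first dose: D_load = D_maint·R ≈ 911 × 4.56015 ≈ 4154.30 mg.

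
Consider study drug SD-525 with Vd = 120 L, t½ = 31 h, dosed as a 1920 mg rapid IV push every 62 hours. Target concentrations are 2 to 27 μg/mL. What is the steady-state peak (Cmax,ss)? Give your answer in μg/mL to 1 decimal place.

τ = 62 h = 2 half-lives, so f = (1/2)^2 = 0.25.
At steady state, R = 1/(1 − 0.25) = 4/3.
Single-dose peak C₀ = D/Vd = 1920/120 = 16 μg/mL.
Steady-state peak Cmax,ss = C₀·R = 16 × 4/3 ≈ 21.333 μg/mL.
Peak 21.3 μg/mL vs MTC 27 μg/mL: below toxic threshold.

21.3 μg/mL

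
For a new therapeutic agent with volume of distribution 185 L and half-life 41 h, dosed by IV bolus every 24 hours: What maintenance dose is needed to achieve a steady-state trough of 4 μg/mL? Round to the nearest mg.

τ/t½ = 24/41 ≈ 0.58537, so f = (1/2)^(24/41) ≈ 0.666480.
Cmin,ss = (D/Vd)·f/(1−f), so D = Cmin,ss·Vd·(1−f)/f.
D = 4 × 185 × (1−f)/f ≈ 4 × 185 × 0.50042 ≈ 370.31 mg.

370 mg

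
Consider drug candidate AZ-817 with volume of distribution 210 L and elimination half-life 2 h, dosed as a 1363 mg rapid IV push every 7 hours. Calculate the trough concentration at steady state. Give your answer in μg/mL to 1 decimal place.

k = ln2/t½ = ln2/2 ≈ 0.346574 h⁻¹; fraction remaining f = e^(−kτ) = e^(−0.346574×7) ≈ 0.0884.
At steady state, accumulation factor R = 1/(1 − e^(−kτ)) ≈ 1.0970.
Each bolus raises the concentration by D/Vd = 1363/210 ≈ 6.490 μg/mL.
Cmax,ss = C₀/(1 − f) ≈ 6.490/0.9116 ≈ 7.119 μg/mL.
Steady-state trough Cmin,ss = Cmax,ss·f ≈ 7.119 × 0.0884 ≈ 0.629 μg/mL.

0.6 μg/mL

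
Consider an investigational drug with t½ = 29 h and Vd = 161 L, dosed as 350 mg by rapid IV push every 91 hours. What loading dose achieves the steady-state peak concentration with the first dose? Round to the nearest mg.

f = (1/2)^(91/29) ≈ 0.113603; accumulation ratio R = 1/(1−f) ≈ 1.12816.
Loading dose to hit Cmax,ss on first dose: D_load = D_maint·R ≈ 350 × 1.12816 ≈ 394.86 mg.

395 mg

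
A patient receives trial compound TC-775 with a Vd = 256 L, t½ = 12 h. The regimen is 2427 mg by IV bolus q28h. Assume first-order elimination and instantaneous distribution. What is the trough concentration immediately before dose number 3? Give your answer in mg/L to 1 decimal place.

2.3 mg/L

f = (1/2)^(τ/t½) = (1/2)^(28/12) ≈ 0.1984.
C₀ = D/Vd = 2427/256 ≈ 9.480 mg/L.
Before the 3rd dose, 2 doses have been given. Superposition: Cmin = C₀·(f + f²).
≈ 9.480 × (0.1984 + 0.0394) ≈ 9.480 × 0.2378 ≈ 2.254 mg/L.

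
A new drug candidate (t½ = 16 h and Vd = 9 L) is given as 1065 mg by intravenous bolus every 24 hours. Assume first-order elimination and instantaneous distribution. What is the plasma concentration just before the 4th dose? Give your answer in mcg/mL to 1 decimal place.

61.9 mcg/mL

f = (1/2)^(τ/t½) = (1/2)^(24/16) ≈ 0.3536.
C₀ = D/Vd = 1065/9 ≈ 118.333 mcg/mL.
Before the 4th dose, 3 doses have been given. Superposition: Cmin = C₀·(f + f² + … + f^3).
≈ 118.333 × (0.3536 + 0.1250 + 0.0442) ≈ 118.333 × 0.5228 ≈ 61.864 mcg/mL.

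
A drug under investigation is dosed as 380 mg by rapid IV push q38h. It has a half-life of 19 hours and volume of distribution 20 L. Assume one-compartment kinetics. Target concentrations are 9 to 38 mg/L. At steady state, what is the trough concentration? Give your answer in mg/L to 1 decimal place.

The dosing interval is 2 half-lives, so f = 2^(−2) = 0.25.
At steady state, R = 1/(1 − 0.25) = 4/3.
Single-dose peak C₀ = D/Vd = 380/20 = 19 mg/L.
Steady-state peak Cmax,ss = C₀·R = 19 × 4/3 ≈ 25.333 mg/L.
Steady-state trough Cmin,ss = Cmax,ss·f ≈ 25.333 × 0.25 ≈ 6.333 mg/L.
Trough 6.3 mg/L vs MEC 9 mg/L: subtherapeutic.

6.3 mg/L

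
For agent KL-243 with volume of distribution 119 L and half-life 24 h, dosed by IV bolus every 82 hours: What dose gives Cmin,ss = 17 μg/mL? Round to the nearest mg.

τ/t½ = 82/24 ≈ 3.4167, so f = (1/2)^(82/24) ≈ 0.093644.
Cmin,ss = (D/Vd)·f/(1−f), so D = Cmin,ss·Vd·(1−f)/f.
D = 17 × 119 × (1−f)/f ≈ 17 × 119 × 9.67874 ≈ 19580.09 mg.

19580 mg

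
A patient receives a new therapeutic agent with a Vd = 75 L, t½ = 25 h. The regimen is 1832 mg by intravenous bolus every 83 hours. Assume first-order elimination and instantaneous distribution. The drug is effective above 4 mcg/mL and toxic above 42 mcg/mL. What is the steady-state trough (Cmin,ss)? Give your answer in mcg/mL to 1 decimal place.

k = ln2/t½ = ln2/25 ≈ 0.027726 h⁻¹; fraction remaining f = e^(−kτ) = e^(−0.027726×83) ≈ 0.1001.
Accumulation ratio R = 1/(1 − f) ≈ 1/0.8999 ≈ 1.1112.
Single-dose peak C₀ = D/Vd = 1832/75 ≈ 24.427 mcg/mL.
Steady-state peak Cmax,ss = C₀·R ≈ 24.427 × 1.1112 ≈ 27.143 mcg/mL.
Steady-state trough Cmin,ss = Cmax,ss·f ≈ 27.143 × 0.1001 ≈ 2.717 mcg/mL.
Trough 2.7 mcg/mL vs MEC 4 mcg/mL: subtherapeutic.

2.7 mcg/mL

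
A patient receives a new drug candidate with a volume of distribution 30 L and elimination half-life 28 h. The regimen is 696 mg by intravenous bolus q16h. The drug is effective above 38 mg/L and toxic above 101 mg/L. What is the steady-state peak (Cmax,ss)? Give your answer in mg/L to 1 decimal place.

70.9 mg/L

k = ln2/t½ = ln2/28 ≈ 0.024755 h⁻¹; fraction remaining f = e^(−kτ) = e^(−0.024755×16) ≈ 0.6730.
At steady state, accumulation factor R = 1/(1 − e^(−kτ)) ≈ 3.0581.
Single-dose peak C₀ = D/Vd = 696/30 ≈ 23.200 mg/L.
Steady-state peak Cmax,ss = C₀·R ≈ 23.200 × 3.0581 ≈ 70.948 mg/L.
Peak 70.9 mg/L vs MTC 101 mg/L: below toxic threshold.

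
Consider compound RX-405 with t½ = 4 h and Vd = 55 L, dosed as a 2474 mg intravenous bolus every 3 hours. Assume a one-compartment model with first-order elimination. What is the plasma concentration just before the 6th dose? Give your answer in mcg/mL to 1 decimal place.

f = (1/2)^(τ/t½) = (1/2)^(3/4) ≈ 0.5946.
C₀ = D/Vd = 2474/55 ≈ 44.982 mcg/mL.
Before the 6th dose, 5 doses have been given. Superposition: Cmin = C₀·(f + f² + … + f^5).
≈ 44.982 × (0.5946 + 0.3535 + 0.2102 + 0.1250 + 0.0743) ≈ 44.982 × 1.3576 ≈ 61.068 mcg/mL.

61.1 mcg/mL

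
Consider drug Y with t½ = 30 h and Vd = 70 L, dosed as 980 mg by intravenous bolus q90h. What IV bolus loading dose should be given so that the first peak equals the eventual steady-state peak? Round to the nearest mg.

f = (1/2)^(90/30) ≈ 0.125000; accumulation ratio R = 1/(1−f) ≈ 1.14286.
Loading dose to hit Cmax,ss on first dose: D_load = D_maint·R ≈ 980 × 1.14286 ≈ 1120.00 mg.

1120 mg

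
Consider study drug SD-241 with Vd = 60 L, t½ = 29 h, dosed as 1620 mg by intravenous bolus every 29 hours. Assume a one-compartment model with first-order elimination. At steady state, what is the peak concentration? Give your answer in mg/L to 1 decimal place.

The dosing interval is 1 half-life, so f = 2^(−1) = 0.5.
Accumulation ratio R = 1/(1 − f) = 1/0.5 = 2/1.
Single-dose peak C₀ = D/Vd = 1620/60 = 27 mg/L.
Steady-state peak Cmax,ss = C₀·R = 27 × 2/1 ≈ 54.000 mg/L.

54.0 mg/L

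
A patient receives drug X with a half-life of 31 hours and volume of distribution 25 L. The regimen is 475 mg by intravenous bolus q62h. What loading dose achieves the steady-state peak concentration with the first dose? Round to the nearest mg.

f = (1/2)^(62/31) ≈ 0.250000; accumulation ratio R = 1/(1−f) ≈ 1.33333.
Loading dose to hit Cmax,ss on first dose: D_load = D_maint·R ≈ 475 × 1.33333 ≈ 633.33 mg.

633 mg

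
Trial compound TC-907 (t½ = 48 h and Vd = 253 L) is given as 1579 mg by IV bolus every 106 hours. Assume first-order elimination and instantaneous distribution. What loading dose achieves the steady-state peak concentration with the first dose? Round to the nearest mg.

f = (1/2)^(106/48) ≈ 0.216384; accumulation ratio R = 1/(1−f) ≈ 1.27614.
Loading dose to hit Cmax,ss on first dose: D_load = D_maint·R ≈ 1579 × 1.27614 ≈ 2015.03 mg.

2015 mg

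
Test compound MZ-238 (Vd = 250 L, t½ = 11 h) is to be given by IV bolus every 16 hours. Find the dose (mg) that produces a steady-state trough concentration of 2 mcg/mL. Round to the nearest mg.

τ/t½ = 16/11 ≈ 1.4545, so f = (1/2)^(16/11) ≈ 0.364870.
Cmin,ss = (D/Vd)·f/(1−f), so D = Cmin,ss·Vd·(1−f)/f.
D = 2 × 250 × (1−f)/f ≈ 2 × 250 × 1.74070 ≈ 870.35 mg.

870 mg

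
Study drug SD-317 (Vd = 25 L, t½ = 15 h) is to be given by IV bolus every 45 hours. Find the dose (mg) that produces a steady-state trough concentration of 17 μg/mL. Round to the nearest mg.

τ/t½ = 45/15 ≈ 3, so f = (1/2)^(45/15) ≈ 0.125000.
Cmin,ss = (D/Vd)·f/(1−f), so D = Cmin,ss·Vd·(1−f)/f.
D = 17 × 25 × (1−f)/f ≈ 17 × 25 × 7.00000 ≈ 2975.00 mg.

2975 mg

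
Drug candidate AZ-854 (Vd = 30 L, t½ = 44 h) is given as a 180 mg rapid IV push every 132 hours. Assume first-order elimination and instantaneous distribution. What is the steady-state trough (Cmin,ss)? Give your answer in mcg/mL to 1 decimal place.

τ = 132 h = 3 half-lives, so f = (1/2)^3 = 0.125.
Accumulation ratio R = 1/(1 − f) = 1/0.875 = 8/7.
Single-dose peak C₀ = D/Vd = 180/30 = 6 mcg/mL.
Steady-state peak Cmax,ss = C₀·R = 6 × 8/7 ≈ 6.857 mcg/mL.
Steady-state trough Cmin,ss = Cmax,ss·f ≈ 6.857 × 0.125 ≈ 0.857 mcg/mL.

0.9 mcg/mL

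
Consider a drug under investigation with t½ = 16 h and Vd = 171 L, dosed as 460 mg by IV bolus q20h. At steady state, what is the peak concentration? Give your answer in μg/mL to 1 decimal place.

4.6 μg/mL

k = ln2/t½ = ln2/16 ≈ 0.043322 h⁻¹; fraction remaining f = e^(−kτ) = e^(−0.043322×20) ≈ 0.4204.
Accumulation ratio R = 1/(1 − f) ≈ 1/0.5796 ≈ 1.7253.
Each bolus raises the concentration by D/Vd = 460/171 ≈ 2.690 μg/mL.
Steady-state peak Cmax,ss = C₀·R ≈ 2.690 × 1.7253 ≈ 4.641 μg/mL.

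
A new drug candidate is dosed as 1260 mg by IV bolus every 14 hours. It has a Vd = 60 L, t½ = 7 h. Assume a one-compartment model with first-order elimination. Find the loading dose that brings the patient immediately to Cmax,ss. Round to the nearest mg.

1680 mg

f = (1/2)^(14/7) ≈ 0.250000; accumulation ratio R = 1/(1−f) ≈ 1.33333.
Loading dose to hit Cmax,ss on first dose: D_load = D_maint·R ≈ 1260 × 1.33333 ≈ 1680.00 mg.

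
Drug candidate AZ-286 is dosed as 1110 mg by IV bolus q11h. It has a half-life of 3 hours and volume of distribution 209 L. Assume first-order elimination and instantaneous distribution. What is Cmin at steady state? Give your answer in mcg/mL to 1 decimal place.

Over one 11-h interval, 11/3 ≈ 3.6667 half-lives elapse, leaving f ≈ 0.0787 of each dose.
Accumulation ratio R = 1/(1 − f) ≈ 1/0.9213 ≈ 1.0854.
Single-dose peak C₀ = D/Vd = 1110/209 ≈ 5.311 mcg/mL.
Cmax,ss = C₀/(1 − f) ≈ 5.311/0.9213 ≈ 5.765 mcg/mL.
One interval later, Cmin,ss = Cmax,ss·e^(−kτ) ≈ 5.765 × 0.0787 ≈ 0.454 mcg/mL.

0.5 mcg/mL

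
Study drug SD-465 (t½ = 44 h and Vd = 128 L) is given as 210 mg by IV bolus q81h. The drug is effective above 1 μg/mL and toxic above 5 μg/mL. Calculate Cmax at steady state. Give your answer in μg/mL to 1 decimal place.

Over one 81-h interval, 81/44 ≈ 1.8409 half-lives elapse, leaving f ≈ 0.2791 of each dose.
At steady state, accumulation factor R = 1/(1 − e^(−kτ)) ≈ 1.3872.
Single-dose peak C₀ = D/Vd = 210/128 ≈ 1.641 μg/mL.
Cmax,ss = C₀/(1 − f) ≈ 1.641/0.7209 ≈ 2.276 μg/mL.
Peak 2.3 μg/mL vs MTC 5 μg/mL: below toxic threshold.

2.3 μg/mL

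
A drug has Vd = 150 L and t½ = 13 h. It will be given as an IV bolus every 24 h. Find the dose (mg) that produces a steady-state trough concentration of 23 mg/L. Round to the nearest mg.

τ/t½ = 24/13 ≈ 1.8462, so f = (1/2)^(24/13) ≈ 0.278133.
Cmin,ss = (D/Vd)·f/(1−f), so D = Cmin,ss·Vd·(1−f)/f.
D = 23 × 150 × (1−f)/f ≈ 23 × 150 × 2.59540 ≈ 8954.13 mg.

8954 mg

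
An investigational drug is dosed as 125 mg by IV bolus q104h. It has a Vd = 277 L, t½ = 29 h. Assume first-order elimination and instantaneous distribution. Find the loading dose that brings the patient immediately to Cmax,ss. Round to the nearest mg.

f = (1/2)^(104/29) ≈ 0.083261; accumulation ratio R = 1/(1−f) ≈ 1.09082.
Loading dose to hit Cmax,ss on first dose: D_load = D_maint·R ≈ 125 × 1.09082 ≈ 136.35 mg.

136 mg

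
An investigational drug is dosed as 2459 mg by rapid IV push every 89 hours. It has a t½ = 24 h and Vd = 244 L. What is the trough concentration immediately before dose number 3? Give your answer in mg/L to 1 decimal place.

f = (1/2)^(τ/t½) = (1/2)^(89/24) ≈ 0.0765.
C₀ = D/Vd = 2459/244 ≈ 10.078 mg/L.
Before the 3rd dose, 2 doses have been given. Superposition: Cmin = C₀·(f + f²).
≈ 10.078 × (0.0765 + 0.0059) ≈ 10.078 × 0.0824 ≈ 0.830 mg/L.

0.8 mg/L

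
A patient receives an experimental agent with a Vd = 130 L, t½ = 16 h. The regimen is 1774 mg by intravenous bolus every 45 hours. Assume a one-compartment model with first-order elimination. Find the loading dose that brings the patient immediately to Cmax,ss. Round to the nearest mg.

2068 mg

f = (1/2)^(45/16) ≈ 0.142349; accumulation ratio R = 1/(1−f) ≈ 1.16598.
Loading dose to hit Cmax,ss on first dose: D_load = D_maint·R ≈ 1774 × 1.16598 ≈ 2068.45 mg.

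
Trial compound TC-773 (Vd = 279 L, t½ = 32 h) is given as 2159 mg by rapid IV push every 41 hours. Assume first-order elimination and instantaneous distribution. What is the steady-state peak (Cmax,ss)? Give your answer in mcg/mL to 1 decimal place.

13.1 mcg/mL

Over one 41-h interval, 41/32 ≈ 1.2812 half-lives elapse, leaving f ≈ 0.4114 of each dose.
At steady state, accumulation factor R = 1/(1 − e^(−kτ)) ≈ 1.6989.
Each bolus raises the concentration by D/Vd = 2159/279 ≈ 7.738 mcg/mL.
Steady-state peak Cmax,ss = C₀·R ≈ 7.738 × 1.6989 ≈ 13.146 mcg/mL.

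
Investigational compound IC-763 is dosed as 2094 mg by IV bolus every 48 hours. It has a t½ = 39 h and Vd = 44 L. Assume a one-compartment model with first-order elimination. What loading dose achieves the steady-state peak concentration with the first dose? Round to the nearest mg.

3649 mg

f = (1/2)^(48/39) ≈ 0.426090; accumulation ratio R = 1/(1−f) ≈ 1.74243.
Loading dose to hit Cmax,ss on first dose: D_load = D_maint·R ≈ 2094 × 1.74243 ≈ 3648.65 mg.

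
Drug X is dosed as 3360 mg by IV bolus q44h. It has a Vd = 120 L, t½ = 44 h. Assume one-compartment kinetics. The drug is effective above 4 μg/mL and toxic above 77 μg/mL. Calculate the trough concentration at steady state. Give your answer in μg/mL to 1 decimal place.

τ = 44 h = 1 half-life, so f = (1/2)^1 = 0.5.
Accumulation ratio R = 1/(1 − f) = 1/0.5 = 2/1.
Single-dose peak C₀ = D/Vd = 3360/120 = 28 μg/mL.
Steady-state peak Cmax,ss = C₀·R = 28 × 2/1 ≈ 56.000 μg/mL.
Steady-state trough Cmin,ss = Cmax,ss·f ≈ 56.000 × 0.5 ≈ 28.000 μg/mL.
Trough 28.0 μg/mL vs MEC 4 μg/mL: adequate.

28.0 μg/mL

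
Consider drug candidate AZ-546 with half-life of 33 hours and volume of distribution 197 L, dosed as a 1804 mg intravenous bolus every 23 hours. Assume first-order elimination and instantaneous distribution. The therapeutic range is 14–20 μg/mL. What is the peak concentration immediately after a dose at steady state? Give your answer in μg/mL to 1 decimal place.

τ/t½ = 23/33 ≈ 0.69697, so fraction remaining f = (1/2)^(23/33) ≈ 0.6169.
At steady state, accumulation factor R = 1/(1 − e^(−kτ)) ≈ 2.6103.
Each bolus raises the concentration by D/Vd = 1804/197 ≈ 9.157 μg/mL.
Steady-state peak Cmax,ss = C₀·R ≈ 9.157 × 2.6103 ≈ 23.903 μg/mL.
Peak 23.9 μg/mL vs MTC 20 μg/mL: exceeds toxic threshold.

23.9 μg/mL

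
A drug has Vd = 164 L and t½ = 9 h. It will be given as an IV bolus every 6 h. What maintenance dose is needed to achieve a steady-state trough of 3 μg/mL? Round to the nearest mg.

τ/t½ = 6/9 ≈ 0.66667, so f = (1/2)^(6/9) ≈ 0.629961.
Cmin,ss = (D/Vd)·f/(1−f), so D = Cmin,ss·Vd·(1−f)/f.
D = 3 × 164 × (1−f)/f ≈ 3 × 164 × 0.58740 ≈ 289.00 mg.

289 mg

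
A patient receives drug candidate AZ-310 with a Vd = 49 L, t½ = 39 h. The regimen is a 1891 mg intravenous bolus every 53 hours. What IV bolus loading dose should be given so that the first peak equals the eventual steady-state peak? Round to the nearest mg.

f = (1/2)^(53/39) ≈ 0.389859; accumulation ratio R = 1/(1−f) ≈ 1.63897.
Loading dose to hit Cmax,ss on first dose: D_load = D_maint·R ≈ 1891 × 1.63897 ≈ 3099.29 mg.

3099 mg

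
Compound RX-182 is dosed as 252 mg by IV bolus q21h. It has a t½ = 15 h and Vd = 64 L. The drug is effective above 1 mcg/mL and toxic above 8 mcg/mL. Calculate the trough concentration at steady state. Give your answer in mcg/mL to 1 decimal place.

τ/t½ = 21/15 ≈ 1.4, so fraction remaining f = (1/2)^(21/15) ≈ 0.3789.
Single-dose peak C₀ = D/Vd = 252/64 ≈ 3.938 mcg/mL.
Steady-state trough Cmin,ss = C₀·f/(1−f) ≈ 3.938 × 0.3789/0.6211 ≈ 2.402 mcg/mL.
Trough 2.4 mcg/mL vs MEC 1 mcg/mL: adequate.

2.4 mcg/mL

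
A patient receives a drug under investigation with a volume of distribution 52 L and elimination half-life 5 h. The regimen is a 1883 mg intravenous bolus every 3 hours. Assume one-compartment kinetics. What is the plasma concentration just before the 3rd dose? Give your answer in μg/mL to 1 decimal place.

f = (1/2)^(τ/t½) = (1/2)^(3/5) ≈ 0.6598.
C₀ = D/Vd = 1883/52 ≈ 36.212 μg/mL.
Before the 3rd dose, 2 doses have been given. Superposition: Cmin = C₀·(f + f²).
≈ 36.212 × (0.6598 + 0.4353) ≈ 36.212 × 1.0951 ≈ 39.656 μg/mL.

39.7 μg/mL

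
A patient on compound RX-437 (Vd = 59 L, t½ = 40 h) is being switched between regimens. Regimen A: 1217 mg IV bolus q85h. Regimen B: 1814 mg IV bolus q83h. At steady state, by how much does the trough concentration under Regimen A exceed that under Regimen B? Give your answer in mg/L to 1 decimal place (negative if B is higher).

-3.4 mg/L

Regimen A: f = (1/2)^(85/40) ≈ 0.2293; Cmin,ss = (1217/59)·f/(1−f) ≈ 6.137 mg/L.
Regimen B: f = (1/2)^(83/40) ≈ 0.2373; Cmin,ss = (1814/59)·f/(1−f) ≈ 9.566 mg/L.
Difference ≈ 6.137 − 9.566 ≈ -3.429 mg/L.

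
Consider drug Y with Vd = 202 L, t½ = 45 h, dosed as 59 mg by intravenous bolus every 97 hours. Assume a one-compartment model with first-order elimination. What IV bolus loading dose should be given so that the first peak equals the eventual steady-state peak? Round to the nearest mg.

76 mg

f = (1/2)^(97/45) ≈ 0.224447; accumulation ratio R = 1/(1−f) ≈ 1.28940.
Loading dose to hit Cmax,ss on first dose: D_load = D_maint·R ≈ 59 × 1.28940 ≈ 76.07 mg.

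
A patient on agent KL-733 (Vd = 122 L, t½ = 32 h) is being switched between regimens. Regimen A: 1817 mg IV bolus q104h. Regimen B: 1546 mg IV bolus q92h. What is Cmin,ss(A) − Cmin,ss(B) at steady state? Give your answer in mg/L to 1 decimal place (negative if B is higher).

Regimen A: f = (1/2)^(104/32) ≈ 0.1051; Cmin,ss = (1817/122)·f/(1−f) ≈ 1.749 mg/L.
Regimen B: f = (1/2)^(92/32) ≈ 0.1363; Cmin,ss = (1546/122)·f/(1−f) ≈ 2.000 mg/L.
Difference ≈ 1.749 − 2.000 ≈ -0.251 mg/L.

-0.3 mg/L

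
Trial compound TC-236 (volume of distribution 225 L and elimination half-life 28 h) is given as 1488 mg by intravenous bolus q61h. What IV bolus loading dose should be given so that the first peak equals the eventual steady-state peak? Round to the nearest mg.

1910 mg

f = (1/2)^(61/28) ≈ 0.220894; accumulation ratio R = 1/(1−f) ≈ 1.28352.
Loading dose to hit Cmax,ss on first dose: D_load = D_maint·R ≈ 1488 × 1.28352 ≈ 1909.88 mg.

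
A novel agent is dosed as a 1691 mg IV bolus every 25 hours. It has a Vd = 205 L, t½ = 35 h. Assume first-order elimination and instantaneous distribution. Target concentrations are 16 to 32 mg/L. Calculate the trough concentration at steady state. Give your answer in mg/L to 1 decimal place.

τ/t½ = 25/35 ≈ 0.71429, so fraction remaining f = (1/2)^(25/35) ≈ 0.6095.
Each bolus raises the concentration by D/Vd = 1691/205 ≈ 8.249 mg/L.
Steady-state trough Cmin,ss = C₀·f/(1−f) ≈ 8.249 × 0.6095/0.3905 ≈ 12.875 mg/L.
Trough 12.9 mg/L vs MEC 16 mg/L: subtherapeutic.

12.9 mg/L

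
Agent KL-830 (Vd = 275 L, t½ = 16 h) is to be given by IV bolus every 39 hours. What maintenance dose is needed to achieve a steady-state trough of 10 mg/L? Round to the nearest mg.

12147 mg

τ/t½ = 39/16 ≈ 2.4375, so f = (1/2)^(39/16) ≈ 0.184603.
Cmin,ss = (D/Vd)·f/(1−f), so D = Cmin,ss·Vd·(1−f)/f.
D = 10 × 275 × (1−f)/f ≈ 10 × 275 × 4.41703 ≈ 12146.83 mg.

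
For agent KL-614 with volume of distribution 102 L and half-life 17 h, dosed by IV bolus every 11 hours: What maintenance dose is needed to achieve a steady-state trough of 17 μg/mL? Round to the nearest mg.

τ/t½ = 11/17 ≈ 0.64706, so f = (1/2)^(11/17) ≈ 0.638581.
Cmin,ss = (D/Vd)·f/(1−f), so D = Cmin,ss·Vd·(1−f)/f.
D = 17 × 102 × (1−f)/f ≈ 17 × 102 × 0.56597 ≈ 981.39 mg.

981 mg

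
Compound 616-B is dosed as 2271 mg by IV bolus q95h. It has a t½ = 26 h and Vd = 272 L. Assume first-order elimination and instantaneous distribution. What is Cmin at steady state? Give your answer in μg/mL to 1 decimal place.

0.7 μg/mL

τ/t½ = 95/26 ≈ 3.6538, so fraction remaining f = (1/2)^(95/26) ≈ 0.0794.
At steady state, accumulation factor R = 1/(1 − e^(−kτ)) ≈ 1.0862.
Each bolus raises the concentration by D/Vd = 2271/272 ≈ 8.349 μg/mL.
Steady-state peak Cmax,ss = C₀·R ≈ 8.349 × 1.0862 ≈ 9.069 μg/mL.
Steady-state trough Cmin,ss = Cmax,ss·f ≈ 9.069 × 0.0794 ≈ 0.720 μg/mL.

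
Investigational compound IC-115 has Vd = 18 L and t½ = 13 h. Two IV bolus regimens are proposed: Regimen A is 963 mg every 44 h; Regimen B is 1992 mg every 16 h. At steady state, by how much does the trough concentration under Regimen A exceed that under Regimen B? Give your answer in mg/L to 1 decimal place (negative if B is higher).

Regimen A: f = (1/2)^(44/13) ≈ 0.0957; Cmin,ss = (963/18)·f/(1−f) ≈ 5.662 mg/L.
Regimen B: f = (1/2)^(16/13) ≈ 0.4261; Cmin,ss = (1992/18)·f/(1−f) ≈ 82.166 mg/L.
Difference ≈ 5.662 − 82.166 ≈ -76.504 mg/L.

-76.5 mg/L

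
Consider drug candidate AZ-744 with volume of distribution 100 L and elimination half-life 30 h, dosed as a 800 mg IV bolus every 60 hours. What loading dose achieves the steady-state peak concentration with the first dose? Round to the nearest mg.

f = (1/2)^(60/30) ≈ 0.250000; accumulation ratio R = 1/(1−f) ≈ 1.33333.
Loading dose to hit Cmax,ss on first dose: D_load = D_maint·R ≈ 800 × 1.33333 ≈ 1066.66 mg.

1067 mg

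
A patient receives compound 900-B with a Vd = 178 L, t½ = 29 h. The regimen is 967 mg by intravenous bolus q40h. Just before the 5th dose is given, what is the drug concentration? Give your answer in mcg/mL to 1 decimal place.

3.3 mcg/mL

f = (1/2)^(τ/t½) = (1/2)^(40/29) ≈ 0.3844.
C₀ = D/Vd = 967/178 ≈ 5.433 mcg/mL.
Before the 5th dose, 4 doses have been given. Superposition: Cmin = C₀·(f + f² + … + f^4).
≈ 5.433 × (0.3844 + 0.1478 + 0.0568 + 0.0218) ≈ 5.433 × 0.6108 ≈ 3.318 mcg/mL.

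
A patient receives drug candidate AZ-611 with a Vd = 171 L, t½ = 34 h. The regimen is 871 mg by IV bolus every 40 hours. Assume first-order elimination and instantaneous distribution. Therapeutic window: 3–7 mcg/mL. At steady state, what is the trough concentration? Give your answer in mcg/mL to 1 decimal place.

k = ln2/t½ = ln2/34 ≈ 0.020387 h⁻¹; fraction remaining f = e^(−kτ) = e^(−0.020387×40) ≈ 0.4424.
Accumulation ratio R = 1/(1 − f) ≈ 1/0.5576 ≈ 1.7934.
Each bolus raises the concentration by D/Vd = 871/171 ≈ 5.094 mcg/mL.
Cmax,ss = C₀/(1 − f) ≈ 5.094/0.5576 ≈ 9.136 mcg/mL.
One interval later, Cmin,ss = Cmax,ss·e^(−kτ) ≈ 9.136 × 0.4424 ≈ 4.042 mcg/mL.
Trough 4.0 mcg/mL vs MEC 3 mcg/mL: adequate.

4.0 mcg/mL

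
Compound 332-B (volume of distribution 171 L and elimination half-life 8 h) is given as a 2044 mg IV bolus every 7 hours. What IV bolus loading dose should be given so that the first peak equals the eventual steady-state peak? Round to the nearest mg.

4495 mg

f = (1/2)^(7/8) ≈ 0.545254; accumulation ratio R = 1/(1−f) ≈ 2.19903.
Loading dose to hit Cmax,ss on first dose: D_load = D_maint·R ≈ 2044 × 2.19903 ≈ 4494.82 mg.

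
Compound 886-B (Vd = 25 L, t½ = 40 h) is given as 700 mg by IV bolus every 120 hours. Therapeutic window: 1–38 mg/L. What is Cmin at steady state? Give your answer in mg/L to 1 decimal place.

τ = 120 h = 3 half-lives, so f = (1/2)^3 = 0.125.
Accumulation ratio R = 1/(1 − f) = 1/0.875 = 8/7.
Single-dose peak C₀ = D/Vd = 700/25 = 28 mg/L.
Steady-state peak Cmax,ss = C₀·R = 28 × 8/7 ≈ 32.000 mg/L.
Steady-state trough Cmin,ss = Cmax,ss·f ≈ 32.000 × 0.125 ≈ 4.000 mg/L.
Trough 4.0 mg/L vs MEC 1 mg/L: adequate.

4.0 mg/L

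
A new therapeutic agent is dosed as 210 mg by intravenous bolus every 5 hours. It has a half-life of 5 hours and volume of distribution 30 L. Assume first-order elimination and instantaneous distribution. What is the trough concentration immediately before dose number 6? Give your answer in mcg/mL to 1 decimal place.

f = (1/2)^(τ/t½) = (1/2)^(5/5) ≈ 0.5000.
C₀ = D/Vd = 210/30 ≈ 7.000 mcg/mL.
Before the 6th dose, 5 doses have been given. Superposition: Cmin = C₀·(f + f² + … + f^5).
≈ 7.000 × (0.5000 + 0.2500 + 0.1250 + 0.0625 + 0.0313) ≈ 7.000 × 0.9688 ≈ 6.782 mcg/mL.

6.8 mcg/mL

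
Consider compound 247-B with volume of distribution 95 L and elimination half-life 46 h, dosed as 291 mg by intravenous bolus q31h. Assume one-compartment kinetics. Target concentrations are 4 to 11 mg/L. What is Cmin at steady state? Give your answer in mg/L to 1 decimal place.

5.1 mg/L

Over one 31-h interval, 31/46 ≈ 0.67391 half-lives elapse, leaving f ≈ 0.6268 of each dose.
Each bolus raises the concentration by D/Vd = 291/95 ≈ 3.063 mg/L.
Steady-state trough Cmin,ss = C₀·f/(1−f) ≈ 3.063 × 0.6268/0.3732 ≈ 5.144 mg/L.
Trough 5.1 mg/L vs MEC 4 mg/L: adequate.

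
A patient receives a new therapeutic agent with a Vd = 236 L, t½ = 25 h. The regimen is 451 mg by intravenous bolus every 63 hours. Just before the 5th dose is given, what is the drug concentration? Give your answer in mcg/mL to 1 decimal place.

0.4 mcg/mL

f = (1/2)^(τ/t½) = (1/2)^(63/25) ≈ 0.1743.
C₀ = D/Vd = 451/236 ≈ 1.911 mcg/mL.
Before the 5th dose, 4 doses have been given. Superposition: Cmin = C₀·(f + f² + … + f^4).
≈ 1.911 × (0.1743 + 0.0304 + 0.0053 + 0.0009) ≈ 1.911 × 0.2109 ≈ 0.403 mcg/mL.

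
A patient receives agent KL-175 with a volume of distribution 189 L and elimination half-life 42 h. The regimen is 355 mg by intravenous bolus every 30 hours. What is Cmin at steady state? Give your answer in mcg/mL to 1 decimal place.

2.9 mcg/mL

τ/t½ = 30/42 ≈ 0.71429, so fraction remaining f = (1/2)^(30/42) ≈ 0.6095.
Single-dose peak C₀ = D/Vd = 355/189 ≈ 1.878 mcg/mL.
Steady-state trough Cmin,ss = C₀·f/(1−f) ≈ 1.878 × 0.6095/0.3905 ≈ 2.931 mcg/mL.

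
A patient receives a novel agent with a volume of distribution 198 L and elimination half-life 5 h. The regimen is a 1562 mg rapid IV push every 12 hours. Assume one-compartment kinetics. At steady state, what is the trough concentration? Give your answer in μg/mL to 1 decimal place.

1.8 μg/mL

τ/t½ = 12/5 ≈ 2.4, so fraction remaining f = (1/2)^(12/5) ≈ 0.1895.
At steady state, accumulation factor R = 1/(1 − e^(−kτ)) ≈ 1.2338.
Single-dose peak C₀ = D/Vd = 1562/198 ≈ 7.889 μg/mL.
Steady-state peak Cmax,ss = C₀·R ≈ 7.889 × 1.2338 ≈ 9.733 μg/mL.
Steady-state trough Cmin,ss = Cmax,ss·f ≈ 9.733 × 0.1895 ≈ 1.844 μg/mL.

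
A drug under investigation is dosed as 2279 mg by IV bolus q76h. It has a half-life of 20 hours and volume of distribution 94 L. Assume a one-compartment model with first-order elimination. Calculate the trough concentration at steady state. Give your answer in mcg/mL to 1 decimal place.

1.9 mcg/mL

k = ln2/t½ = ln2/20 ≈ 0.034657 h⁻¹; fraction remaining f = e^(−kτ) = e^(−0.034657×76) ≈ 0.0718.
Accumulation ratio R = 1/(1 − f) ≈ 1/0.9282 ≈ 1.0774.
Single-dose peak C₀ = D/Vd = 2279/94 ≈ 24.245 mcg/mL.
Cmax,ss = C₀/(1 − f) ≈ 24.245/0.9282 ≈ 26.120 mcg/mL.
Steady-state trough Cmin,ss = Cmax,ss·f ≈ 26.120 × 0.0718 ≈ 1.875 mcg/mL.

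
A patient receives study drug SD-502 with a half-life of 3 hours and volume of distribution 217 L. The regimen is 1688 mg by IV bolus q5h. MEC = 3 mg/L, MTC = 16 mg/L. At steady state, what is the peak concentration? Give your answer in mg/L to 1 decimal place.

11.4 mg/L

Over one 5-h interval, 5/3 ≈ 1.6667 half-lives elapse, leaving f ≈ 0.3150 of each dose.
Accumulation ratio R = 1/(1 − f) ≈ 1/0.6850 ≈ 1.4599.
Single-dose peak C₀ = D/Vd = 1688/217 ≈ 7.779 mg/L.
Steady-state peak Cmax,ss = C₀·R ≈ 7.779 × 1.4599 ≈ 11.357 mg/L.
Peak 11.4 mg/L vs MTC 16 mg/L: below toxic threshold.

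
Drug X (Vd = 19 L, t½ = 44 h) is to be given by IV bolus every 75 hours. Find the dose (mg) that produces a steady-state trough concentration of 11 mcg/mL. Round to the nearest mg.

472 mg

τ/t½ = 75/44 ≈ 1.7045, so f = (1/2)^(75/44) ≈ 0.306818.
Cmin,ss = (D/Vd)·f/(1−f), so D = Cmin,ss·Vd·(1−f)/f.
D = 11 × 19 × (1−f)/f ≈ 11 × 19 × 2.25926 ≈ 472.19 mg.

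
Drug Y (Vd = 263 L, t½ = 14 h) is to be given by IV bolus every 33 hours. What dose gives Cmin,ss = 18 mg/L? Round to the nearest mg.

τ/t½ = 33/14 ≈ 2.3571, so f = (1/2)^(33/14) ≈ 0.195177.
Cmin,ss = (D/Vd)·f/(1−f), so D = Cmin,ss·Vd·(1−f)/f.
D = 18 × 263 × (1−f)/f ≈ 18 × 263 × 4.12355 ≈ 19520.89 mg.

19521 mg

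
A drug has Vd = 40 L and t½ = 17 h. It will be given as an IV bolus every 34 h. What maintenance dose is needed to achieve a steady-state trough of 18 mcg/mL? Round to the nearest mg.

2160 mg

τ/t½ = 34/17 ≈ 2, so f = (1/2)^(34/17) ≈ 0.250000.
Cmin,ss = (D/Vd)·f/(1−f), so D = Cmin,ss·Vd·(1−f)/f.
D = 18 × 40 × (1−f)/f ≈ 18 × 40 × 3.00000 ≈ 2160.00 mg.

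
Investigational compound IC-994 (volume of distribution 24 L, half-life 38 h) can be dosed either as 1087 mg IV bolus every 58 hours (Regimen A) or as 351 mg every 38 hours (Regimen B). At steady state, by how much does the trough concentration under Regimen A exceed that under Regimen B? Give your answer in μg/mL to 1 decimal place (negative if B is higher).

9.5 μg/mL

Regimen A: f = (1/2)^(58/38) ≈ 0.3472; Cmin,ss = (1087/24)·f/(1−f) ≈ 24.089 μg/mL.
Regimen B: f = (1/2)^(38/38) ≈ 0.5000; Cmin,ss = (351/24)·f/(1−f) ≈ 14.625 μg/mL.
Difference ≈ 24.089 − 14.625 ≈ 9.464 μg/mL.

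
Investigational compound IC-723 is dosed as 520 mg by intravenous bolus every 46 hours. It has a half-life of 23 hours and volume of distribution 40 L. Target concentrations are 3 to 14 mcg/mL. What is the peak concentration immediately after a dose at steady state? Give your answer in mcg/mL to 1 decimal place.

17.3 mcg/mL

τ = 46 h = 2 half-lives, so f = (1/2)^2 = 0.25.
Accumulation ratio R = 1/(1 − f) = 1/0.75 = 4/3.
Single-dose peak C₀ = D/Vd = 520/40 = 13 mcg/mL.
Steady-state peak Cmax,ss = C₀·R = 13 × 4/3 ≈ 17.333 mcg/mL.
Peak 17.3 mcg/mL vs MTC 14 mcg/mL: exceeds toxic threshold.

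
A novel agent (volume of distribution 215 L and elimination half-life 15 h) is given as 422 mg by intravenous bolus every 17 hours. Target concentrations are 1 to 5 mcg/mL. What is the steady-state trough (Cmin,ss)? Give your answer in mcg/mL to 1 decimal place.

1.6 mcg/mL

k = ln2/t½ = ln2/15 ≈ 0.046210 h⁻¹; fraction remaining f = e^(−kτ) = e^(−0.046210×17) ≈ 0.4559.
Each bolus raises the concentration by D/Vd = 422/215 ≈ 1.963 mcg/mL.
Steady-state trough Cmin,ss = C₀·f/(1−f) ≈ 1.963 × 0.4559/0.5441 ≈ 1.645 mcg/mL.
Trough 1.6 mcg/mL vs MEC 1 mcg/mL: adequate.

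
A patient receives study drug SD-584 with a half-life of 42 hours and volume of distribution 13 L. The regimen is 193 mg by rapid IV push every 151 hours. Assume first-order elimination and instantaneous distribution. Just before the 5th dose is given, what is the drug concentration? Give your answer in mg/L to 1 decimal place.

f = (1/2)^(τ/t½) = (1/2)^(151/42) ≈ 0.0827.
C₀ = D/Vd = 193/13 ≈ 14.846 mg/L.
Before the 5th dose, 4 doses have been given. Superposition: Cmin = C₀·(f + f² + … + f^4).
≈ 14.846 × (0.0827 + 0.0068 + 0.0006 + 0.0000) ≈ 14.846 × 0.0901 ≈ 1.338 mg/L.

1.3 mg/L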